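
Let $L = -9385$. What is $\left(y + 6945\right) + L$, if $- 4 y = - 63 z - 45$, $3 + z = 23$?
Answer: $- \frac{8455}{4} \approx -2113.8$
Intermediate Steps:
$z = 20$ ($z = -3 + 23 = 20$)
$y = \frac{1305}{4}$ ($y = - \frac{\left(-63\right) 20 - 45}{4} = - \frac{-1260 - 45}{4} = \left(- \frac{1}{4}\right) \left(-1305\right) = \frac{1305}{4} \approx 326.25$)
$\left(y + 6945\right) + L = \left(\frac{1305}{4} + 6945\right) - 9385 = \frac{29085}{4} - 9385 = - \frac{8455}{4}$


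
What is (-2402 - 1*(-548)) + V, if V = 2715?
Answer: 861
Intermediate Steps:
(-2402 - 1*(-548)) + V = (-2402 - 1*(-548)) + 2715 = (-2402 + 548) + 2715 = -1854 + 2715 = 861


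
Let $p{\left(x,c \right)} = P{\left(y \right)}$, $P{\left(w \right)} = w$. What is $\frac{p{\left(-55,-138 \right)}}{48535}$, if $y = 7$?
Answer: $\frac{7}{48535} \approx 0.00014423$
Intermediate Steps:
$p{\left(x,c \right)} = 7$
$\frac{p{\left(-55,-138 \right)}}{48535} = \frac{7}{48535}$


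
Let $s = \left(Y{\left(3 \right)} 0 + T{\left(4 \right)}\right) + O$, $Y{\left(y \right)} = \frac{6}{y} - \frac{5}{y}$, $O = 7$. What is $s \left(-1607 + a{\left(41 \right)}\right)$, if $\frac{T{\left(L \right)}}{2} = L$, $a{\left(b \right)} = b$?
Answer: $-23490$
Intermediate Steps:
$Y{\left(y \right)} = \frac{1}{y}$
$T{\left(L \right)} = 2 L$
$s = 15$ ($s = \left(\frac{1}{3} \cdot 0 + 2 \cdot 4\right) + 7 = \left(\frac{1}{3} \cdot 0 + 8\right) + 7 = \left(0 + 8\right) + 7 = 8 + 7 = 15$)
$s \left(-1607 + a{\left(41 \right)}\right) = 15 \left(-1607 + 41\right) = 15 \left(-1566\right) = -23490$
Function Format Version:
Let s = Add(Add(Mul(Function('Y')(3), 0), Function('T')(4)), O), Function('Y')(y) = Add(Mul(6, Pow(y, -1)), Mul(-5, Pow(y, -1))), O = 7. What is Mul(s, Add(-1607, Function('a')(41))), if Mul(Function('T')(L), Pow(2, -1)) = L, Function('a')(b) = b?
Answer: -23490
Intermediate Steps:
Function('Y')(y) = Pow(y, -1)
Function('T')(L) = Mul(2, L)
s = 15 (s = Add(Add(Mul(Pow(3, -1), 0), Mul(2, 4)), 7) = Add(Add(Mul(Rational(1, 3), 0), 8), 7) = Add(Add(0, 8), 7) = Add(8, 7) = 15)
Mul(s, Add(-1607, Function('a')(41))) = Mul(15, Add(-1607, 41)) = Mul(15, -1566) = -23490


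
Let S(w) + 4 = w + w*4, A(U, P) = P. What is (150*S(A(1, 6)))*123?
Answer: 479700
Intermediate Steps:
S(w) = -4 + 5*w (S(w) = -4 + (w + w*4) = -4 + (w + 4*w) = -4 + 5*w)
(150*S(A(1, 6)))*123 = (150*(-4 + 5*6))*123 = (150*(-4 + 30))*123 = (150*26)*123 = 3900*123 = 479700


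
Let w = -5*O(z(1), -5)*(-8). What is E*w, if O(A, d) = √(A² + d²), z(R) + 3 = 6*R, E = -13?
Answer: -520*√34 ≈ -3032.1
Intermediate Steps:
z(R) = -3 + 6*R
w = 40*√34 (w = -5*√((-3 + 6*1)² + (-5)²)*(-8) = -5*√((-3 + 6)² + 25)*(-8) = -5*√(3² + 25)*(-8) = -5*√(9 + 25)*(-8) = -5*√34*(-8) = 40*√34 ≈ 233.24)
E*w = -520*√34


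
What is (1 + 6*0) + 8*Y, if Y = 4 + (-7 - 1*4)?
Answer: -55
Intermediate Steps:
Y = -7 (Y = 4 + (-7 - 4) = 4 - 11 = -7)
(1 + 6*0) + 8*Y = (1 + 6*0) + 8*(-7) = (1 + 0) - 56 = 1 - 56 = -55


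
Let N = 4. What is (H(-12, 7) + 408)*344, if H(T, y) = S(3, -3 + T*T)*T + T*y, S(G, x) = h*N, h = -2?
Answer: 144480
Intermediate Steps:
S(G, x) = -8 (S(G, x) = -2*4 = -8)
H(T, y) = -8*T + T*y
(H(-12, 7) + 408)*344 = (-12*(-8 + 7) + 408)*344 = (-12*(-1) + 408)*344 = (12 + 408)*344 = 420*344 = 144480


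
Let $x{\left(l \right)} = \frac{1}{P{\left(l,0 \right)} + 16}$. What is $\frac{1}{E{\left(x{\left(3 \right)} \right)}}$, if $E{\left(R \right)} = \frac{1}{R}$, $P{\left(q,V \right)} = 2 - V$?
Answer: $\frac{1}{18} \approx 0.055556$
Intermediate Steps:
$x{\left(l \right)} = \frac{1}{18}$ ($x{\left(l \right)} = \frac{1}{\left(2 - 0\right) + 16} = \frac{1}{\left(2 + 0\right) + 16} = \frac{1}{2 + 16} = \frac{1}{18}$)
$\frac{1}{E{\left(x{\left(3 \right)} \right)}} = \frac{1}{\frac{1}{\frac{1}{18}}} = \frac{1}{18}$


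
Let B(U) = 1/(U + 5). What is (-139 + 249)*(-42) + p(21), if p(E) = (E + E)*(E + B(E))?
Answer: -48573/13 ≈ -3736.4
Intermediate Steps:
B(U) = 1/(5 + U)
p(E) = 2*E*(E + 1/(5 + E)) (p(E) = (E + E)*(E + 1/(5 + E)) = (2*E)*(E + 1/(5 + E)) = 2*E*(E + 1/(5 + E)))
(-139 + 249)*(-42) + p(21) = (-139 + 249)*(-42) + 2*21*(1 + 21*(5 + 21))/(5 + 21) = 110*(-42) + 2*21*(1 + 21*26)/26 = -4620 + 2*21*(1/26)*(1 + 546) = -4620 + 2*21*(1/26)*547 = -4620 + 11487/13 = -48573/13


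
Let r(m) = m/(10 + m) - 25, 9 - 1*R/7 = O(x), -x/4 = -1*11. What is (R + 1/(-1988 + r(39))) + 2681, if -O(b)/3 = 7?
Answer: 285046769/98598 ≈ 2891.0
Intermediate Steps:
x = 44 (x = -(-4)*11 = -4*(-11) = 44)
O(b) = -21 (O(b) = -3*7 = -21)
R = 210 (R = 63 - 7*(-21) = 63 + 147 = 210)
r(m) = -25 + m/(10 + m) (r(m) = m/(10 + m) - 25 = -25 + m/(10 + m))
(R + 1/(-1988 + r(39))) + 2681 = (210 + 1/(-1988 + 2*(-125 - 12*39)/(10 + 39))) + 2681 = (210 + 1/(-1988 + 2*(-125 - 468)/49)) + 2681 = (210 + 1/(-1988 + 2*(1/49)*(-593))) + 2681 = (210 + 1/(-1988 - 1186/49)) + 2681 = (210 + 1/(-98598/49)) + 2681 = (210 - 49/98598) + 2681 = 20705531/98598 + 2681 = 285046769/98598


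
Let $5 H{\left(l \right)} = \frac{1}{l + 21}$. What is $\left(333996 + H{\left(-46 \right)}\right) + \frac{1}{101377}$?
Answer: $\frac{4232438960248}{12672125} \approx 3.34 \cdot 10^{5}$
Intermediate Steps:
$H{\left(l \right)} = \frac{1}{5 \left(21 + l\right)}$ ($H{\left(l \right)} = \frac{1}{5 \left(l + 21\right)} = \frac{1}{5 \left(21 + l\right)}$)
$\left(333996 + H{\left(-46 \right)}\right) + \frac{1}{101377} = \left(333996 + \frac{1}{5 \left(21 - 46\right)}\right) + \frac{1}{101377} = \left(333996 + \frac{1}{5 \left(-25\right)}\right) + \frac{1}{101377} = \left(333996 + \frac{1}{5} \left(- \frac{1}{25}\right)\right) + \frac{1}{101377} = \left(333996 - \frac{1}{125}\right) + \frac{1}{101377} = \frac{41749499}{125} + \frac{1}{101377} = \frac{4232438960248}{12672125}$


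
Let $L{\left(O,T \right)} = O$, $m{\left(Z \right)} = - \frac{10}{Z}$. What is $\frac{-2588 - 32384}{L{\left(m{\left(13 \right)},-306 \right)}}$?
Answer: $\frac{227318}{5} \approx 45464.0$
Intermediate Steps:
$\frac{-2588 - 32384}{L{\left(m{\left(13 \right)},-306 \right)}} = \frac{-2588 - 32384}{\left(-10\right) \frac{1}{13}} = - \frac{34972}{\left(-10\right) \frac{1}{13}} = - \frac{34972}{- \frac{10}{13}} = \left(-34972\right) \left(- \frac{13}{10}\right) = \frac{227318}{5}$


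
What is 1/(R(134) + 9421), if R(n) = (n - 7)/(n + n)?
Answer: 268/2524955 ≈ 0.00010614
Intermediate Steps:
R(n) = (-7 + n)/(2*n) (R(n) = (-7 + n)/((2*n)) = (-7 + n)*(1/(2*n)) = (-7 + n)/(2*n))
1/(R(134) + 9421) = 1/((½)*(-7 + 134)/134 + 9421) = 1/((½)*(1/134)*127 + 9421) = 1/(127/268 + 9421) = 1/(2524955/268) = 268/2524955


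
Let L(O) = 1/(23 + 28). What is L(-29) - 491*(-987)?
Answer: 24715468/51 ≈ 4.8462e+5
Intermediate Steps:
L(O) = 1/51
L(-29) - 491*(-987) = 1/51 - 491*(-987) = 1/51 + 484617 = 24715468/51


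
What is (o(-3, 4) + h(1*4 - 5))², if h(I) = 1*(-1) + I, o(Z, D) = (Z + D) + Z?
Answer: 16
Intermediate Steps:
o(Z, D) = D + 2*Z (o(Z, D) = (D + Z) + Z = D + 2*Z)
h(I) = -1 + I
(o(-3, 4) + h(1*4 - 5))² = ((4 + 2*(-3)) + (-1 + (1*4 - 5)))² = ((4 - 6) + (-1 + (4 - 5)))² = (-2 + (-1 - 1))² = (-2 - 2)² = (-4)² = 16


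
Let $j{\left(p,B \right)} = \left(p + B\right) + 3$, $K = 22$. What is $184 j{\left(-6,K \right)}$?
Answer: $3496$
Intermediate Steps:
$j{\left(p,B \right)} = 3 + B + p$ ($j{\left(p,B \right)} = \left(B + p\right) + 3 = 3 + B + p$)
$184 j{\left(-6,K \right)} = 184 \left(3 + 22 - 6\right) = 184 \cdot 19 = 3496$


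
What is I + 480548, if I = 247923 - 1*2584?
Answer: 725887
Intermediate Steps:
I = 245339 (I = 247923 - 2584 = 245339)
I + 480548 = 245339 + 480548 = 725887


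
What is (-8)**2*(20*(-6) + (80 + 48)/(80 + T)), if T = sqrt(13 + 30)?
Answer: -48166400/6357 - 8192*sqrt(43)/6357 ≈ -7585.4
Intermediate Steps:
T = sqrt(43) ≈ 6.5574
(-8)**2*(20*(-6) + (80 + 48)/(80 + T)) = (-8)**2*(20*(-6) + (80 + 48)/(80 + sqrt(43))) = 64*(-120 + 128/(80 + sqrt(43))) = -7680 + 8192/(80 + sqrt(43))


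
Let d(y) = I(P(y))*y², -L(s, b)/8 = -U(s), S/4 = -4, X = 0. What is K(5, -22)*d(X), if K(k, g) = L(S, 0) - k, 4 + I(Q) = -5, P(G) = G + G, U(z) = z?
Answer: 0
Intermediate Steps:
S = -16 (S = 4*(-4) = -16)
P(G) = 2*G
I(Q) = -9 (I(Q) = -4 - 5 = -9)
L(s, b) = 8*s (L(s, b) = -(-8)*s = 8*s)
d(y) = -9*y²
K(k, g) = -128 - k (K(k, g) = 8*(-16) - k = -128 - k)
K(5, -22)*d(X) = (-128 - 1*5)*(-9*0²) = (-128 - 5)*(-9*0) = -133*0 = 0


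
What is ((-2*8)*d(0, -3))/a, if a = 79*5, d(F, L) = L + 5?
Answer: -32/395 ≈ -0.081013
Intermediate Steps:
d(F, L) = 5 + L
a = 395
((-2*8)*d(0, -3))/a = ((-2*8)*(5 - 3))/395 = -16*2*(1/395) = -32*1/395 = -32/395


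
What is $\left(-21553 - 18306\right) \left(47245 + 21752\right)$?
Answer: $-2750151423$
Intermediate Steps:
$\left(-21553 - 18306\right) \left(47245 + 21752\right) = \left(-39859\right) 68997 = -2750151423$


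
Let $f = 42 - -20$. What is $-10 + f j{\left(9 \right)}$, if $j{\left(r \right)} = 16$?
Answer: $982$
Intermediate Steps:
$f = 62$ ($f = 42 + 20 = 62$)
$-10 + f j{\left(9 \right)} = -10 + 62 \cdot 16 = -10 + 992 = 982$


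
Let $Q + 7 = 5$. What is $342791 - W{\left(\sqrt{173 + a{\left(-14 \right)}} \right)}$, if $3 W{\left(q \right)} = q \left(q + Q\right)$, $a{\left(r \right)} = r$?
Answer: $342738 + \frac{2 \sqrt{159}}{3} \approx 3.4275 \cdot 10^{5}$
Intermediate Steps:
$Q = -2$ ($Q = -7 + 5 = -2$)
$W{\left(q \right)} = \frac{q \left(-2 + q\right)}{3}$ ($W{\left(q \right)} = \frac{q \left(q - 2\right)}{3} = \frac{q \left(-2 + q\right)}{3}$)
$342791 - W{\left(\sqrt{173 + a{\left(-14 \right)}} \right)} = 342791 - \frac{\sqrt{173 - 14} \left(-2 + \sqrt{173 - 14}\right)}{3} = 342791 - \frac{\sqrt{159} \left(-2 + \sqrt{159}\right)}{3}$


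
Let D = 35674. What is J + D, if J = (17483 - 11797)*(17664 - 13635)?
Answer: 22944568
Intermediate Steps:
J = 22908894 (J = 5686*4029 = 22908894)
J + D = 22908894 + 35674 = 22944568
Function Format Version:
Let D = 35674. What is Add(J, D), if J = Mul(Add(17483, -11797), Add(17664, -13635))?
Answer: 22944568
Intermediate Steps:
J = 22908894 (J = Mul(5686, 4029) = 22908894)
Add(J, D) = Add(22908894, 35674) = 22944568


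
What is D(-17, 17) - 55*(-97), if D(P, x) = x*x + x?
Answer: 5641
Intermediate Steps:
D(P, x) = x + x² (D(P, x) = x² + x = x + x²)
D(-17, 17) - 55*(-97) = 17*(1 + 17) - 55*(-97) = 17*18 + 5335 = 306 + 5335 = 5641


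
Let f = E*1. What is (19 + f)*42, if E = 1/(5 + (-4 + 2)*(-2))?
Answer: 2408/3 ≈ 802.67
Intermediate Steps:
E = 1/9 (E = 1/(5 - 2*(-2)) = 1/(5 + 4) = 1/9 ≈ 0.11111)
f = 1/9 (f = (1/9)*1 = 1/9 ≈ 0.11111)
(19 + f)*42 = (19 + 1/9)*42 = (172/9)*42 = 2408/3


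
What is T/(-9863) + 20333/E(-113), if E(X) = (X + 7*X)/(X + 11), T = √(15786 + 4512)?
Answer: 1036983/452 - √20298/9863 ≈ 2294.2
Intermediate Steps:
T = √20298 ≈ 142.47
E(X) = 8*X/(11 + X) (E(X) = (8*X)/(11 + X) = 8*X/(11 + X))
T/(-9863) + 20333/E(-113) = √20298/(-9863) + 20333/((8*(-113)/(11 - 113))) = √20298*(-1/9863) + 20333/((8*(-113)/(-102))) = -√20298/9863 + 20333/((8*(-113)*(-1/102))) = -√20298/9863 + 20333/(452/51) = -√20298/9863 + 20333*(51/452) = -√20298/9863 + 1036983/452 = 1036983/452 - √20298/9863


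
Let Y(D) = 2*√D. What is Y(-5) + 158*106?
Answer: 16748 + 2*I*√5 ≈ 16748.0 + 4.4721*I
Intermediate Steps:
Y(-5) + 158*106 = 2*√(-5) + 158*106 = 2*(I*√5) + 16748 = 2*I*√5 + 16748 = 16748 + 2*I*√5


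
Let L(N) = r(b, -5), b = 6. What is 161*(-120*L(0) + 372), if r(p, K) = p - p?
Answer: 59892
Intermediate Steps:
r(p, K) = 0
L(N) = 0
161*(-120*L(0) + 372) = 161*(-120*0 + 372) = 161*(-24*0 + 372) = 161*(0 + 372) = 161*372 = 59892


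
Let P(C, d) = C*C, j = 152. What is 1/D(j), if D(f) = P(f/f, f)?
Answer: 1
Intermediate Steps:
P(C, d) = C²
D(f) = 1 (D(f) = (f/f)² = 1² = 1)
1/D(j) = 1/1 = 1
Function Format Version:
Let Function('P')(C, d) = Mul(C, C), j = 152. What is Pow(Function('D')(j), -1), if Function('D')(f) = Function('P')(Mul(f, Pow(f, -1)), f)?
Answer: 1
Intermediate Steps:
Function('P')(C, d) = Pow(C, 2)
Function('D')(f) = 1 (Function('D')(f) = Pow(Mul(f, Pow(f, -1)), 2) = Pow(1, 2) = 1)
Pow(Function('D')(j), -1) = Pow(1, -1) = 1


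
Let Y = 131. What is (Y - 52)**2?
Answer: 6241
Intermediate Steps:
(Y - 52)**2 = (131 - 52)**2 = 79**2 = 6241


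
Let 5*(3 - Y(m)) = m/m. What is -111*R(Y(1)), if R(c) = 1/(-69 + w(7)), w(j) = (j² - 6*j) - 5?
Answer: 111/67 ≈ 1.6567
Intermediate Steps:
Y(m) = 14/5 (Y(m) = 3 - m/(5*m) = 3 - ⅕*1 = 3 - ⅕ = 14/5)
w(j) = -5 + j² - 6*j
R(c) = -1/67 (R(c) = 1/(-69 + (-5 + 7² - 6*7)) = 1/(-69 + (-5 + 49 - 42)) = 1/(-69 + 2) = 1/(-67) = -1/67)
-111*R(Y(1)) = -111*(-1/67) = 111/67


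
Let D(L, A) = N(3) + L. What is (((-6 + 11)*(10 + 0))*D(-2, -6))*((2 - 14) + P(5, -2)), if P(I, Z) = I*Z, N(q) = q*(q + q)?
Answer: -17600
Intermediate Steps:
N(q) = 2*q² (N(q) = q*(2*q) = 2*q²)
D(L, A) = 18 + L (D(L, A) = 2*3² + L = 2*9 + L = 18 + L)
(((-6 + 11)*(10 + 0))*D(-2, -6))*((2 - 14) + P(5, -2)) = (((-6 + 11)*(10 + 0))*(18 - 2))*((2 - 14) + 5*(-2)) = ((5*10)*16)*(-12 - 10) = (50*16)*(-22) = 800*(-22) = -17600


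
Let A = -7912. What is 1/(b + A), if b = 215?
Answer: -1/7697 ≈ -0.00012992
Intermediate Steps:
1/(b + A) = 1/(215 - 7912) = 1/(-7697) = -1/7697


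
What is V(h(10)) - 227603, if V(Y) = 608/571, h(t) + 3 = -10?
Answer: -129960705/571 ≈ -2.2760e+5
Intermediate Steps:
h(t) = -13 (h(t) = -3 - 10 = -13)
V(Y) = 608/571 (V(Y) = 608*(1/571) = 608/571)
V(h(10)) - 227603 = 608/571 - 227603 = -129960705/571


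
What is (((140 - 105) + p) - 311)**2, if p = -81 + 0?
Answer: 127449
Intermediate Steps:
p = -81
(((140 - 105) + p) - 311)**2 = (((140 - 105) - 81) - 311)**2 = ((35 - 81) - 311)**2 = (-46 - 311)**2 = (-357)**2 = 127449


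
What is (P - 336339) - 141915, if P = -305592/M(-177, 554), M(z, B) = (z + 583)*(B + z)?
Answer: -5228772810/10933 ≈ -4.7826e+5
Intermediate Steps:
M(z, B) = (583 + z)*(B + z)
P = -21828/10933 (P = -305592/((-177)² + 583*554 + 583*(-177) + 554*(-177)) = -305592/(31329 + 322982 - 103191 - 98058) = -305592/153062 = -305592*1/153062 = -21828/10933 ≈ -1.9965)
(P - 336339) - 141915 = (-21828/10933 - 336339) - 141915 = -3677216115/10933 - 141915 = -5228772810/10933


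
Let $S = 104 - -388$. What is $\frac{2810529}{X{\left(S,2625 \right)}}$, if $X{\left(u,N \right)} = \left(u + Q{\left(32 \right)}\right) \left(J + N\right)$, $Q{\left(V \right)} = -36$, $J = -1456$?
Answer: $\frac{936843}{177688} \approx 5.2724$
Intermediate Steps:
$S = 492$ ($S = 104 + 388 = 492$)
$X{\left(u,N \right)} = \left(-1456 + N\right) \left(-36 + u\right)$ ($X{\left(u,N \right)} = \left(u - 36\right) \left(-1456 + N\right) = \left(-36 + u\right) \left(-1456 + N\right) = \left(-1456 + N\right) \left(-36 + u\right)$)
$\frac{2810529}{X{\left(S,2625 \right)}} = \frac{2810529}{52416 - 716352 - 94500 + 2625 \cdot 492} = \frac{2810529}{52416 - 716352 - 94500 + 1291500} = \frac{2810529}{533064} = 2810529 \cdot \frac{1}{533064} = \frac{936843}{177688}$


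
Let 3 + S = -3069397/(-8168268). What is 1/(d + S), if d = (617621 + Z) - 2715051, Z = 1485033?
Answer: -8168268/5002244253803 ≈ -1.6329e-6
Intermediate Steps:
S = -21435407/8168268 (S = -3 - 3069397/(-8168268) = -3 - 3069397*(-1/8168268) = -3 + 3069397/8168268 = -21435407/8168268 ≈ -2.6242)
d = -612397 (d = (617621 + 1485033) - 2715051 = 2102654 - 2715051 = -612397)
1/(d + S) = 1/(-612397 - 21435407/8168268) = 1/(-5002244253803/8168268) = -8168268/5002244253803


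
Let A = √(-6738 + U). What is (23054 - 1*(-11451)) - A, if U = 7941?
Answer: 34505 - √1203 ≈ 34470.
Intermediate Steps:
A = √1203 (A = √(-6738 + 7941) = √1203 ≈ 34.684)
(23054 - 1*(-11451)) - A = (23054 - 1*(-11451)) - √1203 = (23054 + 11451) - √1203 = 34505 - √1203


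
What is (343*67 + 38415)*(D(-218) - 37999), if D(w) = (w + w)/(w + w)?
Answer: -2332925208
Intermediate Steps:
D(w) = 1 (D(w) = (2*w)/((2*w)) = (2*w)*(1/(2*w)) = 1)
(343*67 + 38415)*(D(-218) - 37999) = (343*67 + 38415)*(1 - 37999) = (22981 + 38415)*(-37998) = 61396*(-37998) = -2332925208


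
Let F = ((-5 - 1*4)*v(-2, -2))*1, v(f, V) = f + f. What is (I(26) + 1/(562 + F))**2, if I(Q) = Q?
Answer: 241771401/357604 ≈ 676.09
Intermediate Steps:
v(f, V) = 2*f
F = 36 (F = ((-5 - 1*4)*(2*(-2)))*1 = ((-5 - 4)*(-4))*1 = -9*(-4)*1 = 36*1 = 36)
(I(26) + 1/(562 + F))**2 = (26 + 1/(562 + 36))**2 = (26 + 1/598)**2 = (15549/598)**2 = 241771401/357604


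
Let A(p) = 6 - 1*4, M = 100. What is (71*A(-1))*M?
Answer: 14200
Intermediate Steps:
A(p) = 2 (A(p) = 6 - 4 = 2)
(71*A(-1))*M = (71*2)*100 = 142*100 = 14200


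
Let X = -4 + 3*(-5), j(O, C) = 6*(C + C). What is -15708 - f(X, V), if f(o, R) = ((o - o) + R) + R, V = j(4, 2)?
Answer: -15756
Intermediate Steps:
j(O, C) = 12*C (j(O, C) = 6*(2*C) = 12*C)
V = 24 (V = 12*2 = 24)
X = -19 (X = -4 - 15 = -19)
f(o, R) = 2*R (f(o, R) = (0 + R) + R = R + R = 2*R)
-15708 - f(X, V) = -15708 - 2*24 = -15708 - 1*48 = -15708 - 48 = -15756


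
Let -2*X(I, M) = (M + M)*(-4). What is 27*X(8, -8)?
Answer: -864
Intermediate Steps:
X(I, M) = 4*M (X(I, M) = -(M + M)*(-4)/2 = -2*M*(-4)/2 = -(-4)*M = 4*M)
27*X(8, -8) = 27*(4*(-8)) = 27*(-32) = -864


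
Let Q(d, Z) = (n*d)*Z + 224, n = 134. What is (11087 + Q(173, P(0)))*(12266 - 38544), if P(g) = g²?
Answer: -297230458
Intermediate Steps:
Q(d, Z) = 224 + 134*Z*d (Q(d, Z) = (134*d)*Z + 224 = 134*Z*d + 224 = 224 + 134*Z*d)
(11087 + Q(173, P(0)))*(12266 - 38544) = (11087 + (224 + 134*0²*173))*(12266 - 38544) = (11087 + (224 + 134*0*173))*(-26278) = (11087 + (224 + 0))*(-26278) = (11087 + 224)*(-26278) = 11311*(-26278) = -297230458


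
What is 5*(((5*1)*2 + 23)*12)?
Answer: 1980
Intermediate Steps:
5*(((5*1)*2 + 23)*12) = 5*((5*2 + 23)*12) = 5*((10 + 23)*12) = 5*(33*12) = 5*396 = 1980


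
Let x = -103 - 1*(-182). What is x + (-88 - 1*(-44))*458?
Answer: -20073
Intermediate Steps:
x = 79 (x = -103 + 182 = 79)
x + (-88 - 1*(-44))*458 = 79 + (-88 - 1*(-44))*458 = 79 + (-88 + 44)*458 = 79 - 44*458 = 79 - 20152 = -20073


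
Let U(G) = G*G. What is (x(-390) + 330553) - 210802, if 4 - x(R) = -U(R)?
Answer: 271855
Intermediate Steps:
U(G) = G²
x(R) = 4 + R² (x(R) = 4 - (-1)*R² = 4 + R²)
(x(-390) + 330553) - 210802 = ((4 + (-390)²) + 330553) - 210802 = ((4 + 152100) + 330553) - 210802 = (152104 + 330553) - 210802 = 482657 - 210802 = 271855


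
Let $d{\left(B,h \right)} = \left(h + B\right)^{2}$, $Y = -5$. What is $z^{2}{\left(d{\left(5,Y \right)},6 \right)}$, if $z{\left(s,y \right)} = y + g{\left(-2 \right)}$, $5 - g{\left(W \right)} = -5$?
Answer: $256$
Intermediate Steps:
$g{\left(W \right)} = 10$ ($g{\left(W \right)} = 5 - -5 = 5 + 5 = 10$)
$d{\left(B,h \right)} = \left(B + h\right)^{2}$
$z{\left(s,y \right)} = 10 + y$ ($z{\left(s,y \right)} = y + 10 = 10 + y$)
$z^{2}{\left(d{\left(5,Y \right)},6 \right)} = \left(10 + 6\right)^{2} = 16^{2} = 256$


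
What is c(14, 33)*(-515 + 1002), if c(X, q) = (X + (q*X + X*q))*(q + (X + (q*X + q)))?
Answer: 247588852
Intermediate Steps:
c(X, q) = (X + 2*X*q)*(X + 2*q + X*q) (c(X, q) = (X + (X*q + X*q))*(q + (X + (X*q + q))) = (X + 2*X*q)*(q + (X + (q + X*q))) = (X + 2*X*q)*(q + (X + q + X*q)) = (X + 2*X*q)*(X + 2*q + X*q))
c(14, 33)*(-515 + 1002) = (14*(14 + 2*33 + 4*33² + 2*14*33² + 3*14*33))*(-515 + 1002) = (14*(14 + 66 + 4*1089 + 2*14*1089 + 1386))*487 = (14*(14 + 66 + 4356 + 30492 + 1386))*487 = (14*36314)*487 = 508396*487 = 247588852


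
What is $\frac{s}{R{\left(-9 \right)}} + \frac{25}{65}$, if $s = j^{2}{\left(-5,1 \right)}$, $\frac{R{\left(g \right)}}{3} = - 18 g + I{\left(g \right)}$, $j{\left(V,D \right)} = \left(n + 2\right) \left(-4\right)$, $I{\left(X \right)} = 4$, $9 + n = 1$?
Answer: $\frac{1663}{1079} \approx 1.5412$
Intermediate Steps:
$n = -8$ ($n = -9 + 1 = -8$)
$j{\left(V,D \right)} = 24$ ($j{\left(V,D \right)} = \left(-8 + 2\right) \left(-4\right) = \left(-6\right) \left(-4\right) = 24$)
$R{\left(g \right)} = 12 - 54 g$ ($R{\left(g \right)} = 3 \left(- 18 g + 4\right) = 3 \left(4 - 18 g\right) = 12 - 54 g$)
$s = 576$ ($s = 24^{2} = 576$)
$\frac{s}{R{\left(-9 \right)}} + \frac{25}{65} = \frac{576}{12 - -486} + \frac{25}{65} = \frac{576}{12 + 486} + 25 \cdot \frac{1}{65} = \frac{576}{498} + \frac{5}{13} = 576 \cdot \frac{1}{498} + \frac{5}{13} = \frac{96}{83} + \frac{5}{13} = \frac{1663}{1079}$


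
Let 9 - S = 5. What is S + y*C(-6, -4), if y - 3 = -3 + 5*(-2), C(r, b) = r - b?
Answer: 24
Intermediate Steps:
y = -10 (y = 3 + (-3 + 5*(-2)) = 3 + (-3 - 10) = 3 - 13 = -10)
S = 4 (S = 9 - 1*5 = 9 - 5 = 4)
S + y*C(-6, -4) = 4 - 10*(-6 - 1*(-4)) = 4 - 10*(-6 + 4) = 4 - 10*(-2) = 4 + 20 = 24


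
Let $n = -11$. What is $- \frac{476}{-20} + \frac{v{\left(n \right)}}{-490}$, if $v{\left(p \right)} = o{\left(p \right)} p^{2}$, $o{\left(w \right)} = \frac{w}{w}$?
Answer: $\frac{11541}{490} \approx 23.553$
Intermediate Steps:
$o{\left(w \right)} = 1$
$v{\left(p \right)} = p^{2}$ ($v{\left(p \right)} = 1 p^{2} = p^{2}$)
$- \frac{476}{-20} + \frac{v{\left(n \right)}}{-490} = - \frac{476}{-20} + \frac{\left(-11\right)^{2}}{-490} = \left(-476\right) \left(- \frac{1}{20}\right) + 121 \left(- \frac{1}{490}\right) = \frac{119}{5} - \frac{121}{490} = \frac{11541}{490}$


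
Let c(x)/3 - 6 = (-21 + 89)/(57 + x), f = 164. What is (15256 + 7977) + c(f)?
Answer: 302275/13 ≈ 23252.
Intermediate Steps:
c(x) = 18 + 204/(57 + x) (c(x) = 18 + 3*((-21 + 89)/(57 + x)) = 18 + 3*(68/(57 + x)) = 18 + 204/(57 + x))
(15256 + 7977) + c(f) = (15256 + 7977) + 6*(205 + 3*164)/(57 + 164) = 23233 + 6*(205 + 492)/221 = 23233 + 6*(1/221)*697 = 23233 + 246/13 = 302275/13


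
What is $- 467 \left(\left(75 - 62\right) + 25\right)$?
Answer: $-17746$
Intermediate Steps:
$- 467 \left(\left(75 - 62\right) + 25\right) = - 467 \left(13 + 25\right) = \left(-467\right) 38 = -17746$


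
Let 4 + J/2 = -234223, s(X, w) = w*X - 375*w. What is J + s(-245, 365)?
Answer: -694754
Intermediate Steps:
s(X, w) = -375*w + X*w (s(X, w) = X*w - 375*w = -375*w + X*w)
J = -468454 (J = -8 + 2*(-234223) = -8 - 468446 = -468454)
J + s(-245, 365) = -468454 + 365*(-375 - 245) = -468454 + 365*(-620) = -468454 - 226300 = -694754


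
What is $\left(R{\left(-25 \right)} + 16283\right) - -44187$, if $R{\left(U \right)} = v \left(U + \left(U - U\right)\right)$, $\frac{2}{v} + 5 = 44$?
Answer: $\frac{2358280}{39} \approx 60469.0$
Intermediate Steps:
$v = \frac{2}{39}$ ($v = \frac{2}{-5 + 44} = \frac{2}{39} \approx 0.051282$)
$R{\left(U \right)} = \frac{2 U}{39}$ ($R{\left(U \right)} = \frac{2 \left(U + \left(U - U\right)\right)}{39} = \frac{2 \left(U + 0\right)}{39} = \frac{2 U}{39}$)
$\left(R{\left(-25 \right)} + 16283\right) - -44187 = \left(\frac{2}{39} \left(-25\right) + 16283\right) - -44187 = \left(- \frac{50}{39} + 16283\right) + 44187 = \frac{634987}{39} + 44187 = \frac{2358280}{39}$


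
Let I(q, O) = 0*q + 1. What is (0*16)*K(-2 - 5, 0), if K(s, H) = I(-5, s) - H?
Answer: 0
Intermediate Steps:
I(q, O) = 1 (I(q, O) = 0 + 1 = 1)
K(s, H) = 1 - H
(0*16)*K(-2 - 5, 0) = (0*16)*(1 - 1*0) = 0*(1 + 0) = 0*1 = 0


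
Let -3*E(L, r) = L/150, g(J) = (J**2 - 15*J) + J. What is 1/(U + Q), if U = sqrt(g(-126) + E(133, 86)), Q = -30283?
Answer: -13627350/412669102183 - 15*sqrt(15875734)/412669102183 ≈ -3.3167e-5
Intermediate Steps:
g(J) = J**2 - 14*J
E(L, r) = -L/450 (E(L, r) = -L/(3*150) = -L/450)
U = sqrt(15875734)/30 (U = sqrt(-126*(-14 - 126) - 1/450*133) = sqrt(-126*(-140) - 133/450) = sqrt(17640 - 133/450) = sqrt(7937867/450) = sqrt(15875734)/30 ≈ 132.81)
1/(U + Q) = 1/(sqrt(15875734)/30 - 30283) = 1/(-30283 + sqrt(15875734)/30)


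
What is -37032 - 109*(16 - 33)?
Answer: -35179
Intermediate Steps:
-37032 - 109*(16 - 33) = -37032 - 109*(-17) = -37032 - 1*(-1853) = -37032 + 1853 = -35179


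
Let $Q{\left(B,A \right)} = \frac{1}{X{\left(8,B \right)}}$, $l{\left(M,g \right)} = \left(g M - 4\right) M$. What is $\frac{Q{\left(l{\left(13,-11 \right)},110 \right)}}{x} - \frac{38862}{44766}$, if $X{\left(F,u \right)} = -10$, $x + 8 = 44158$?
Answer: $- \frac{953200987}{1098010500} \approx -0.86812$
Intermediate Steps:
$x = 44150$ ($x = -8 + 44158 = 44150$)
$l{\left(M,g \right)} = M \left(-4 + M g\right)$ ($l{\left(M,g \right)} = \left(M g - 4\right) M = \left(-4 + M g\right) M = M \left(-4 + M g\right)$)
$Q{\left(B,A \right)} = - \frac{1}{10}$ ($Q{\left(B,A \right)} = \frac{1}{-10} = - \frac{1}{10}$)
$\frac{Q{\left(l{\left(13,-11 \right)},110 \right)}}{x} - \frac{38862}{44766} = - \frac{1}{10 \cdot 44150} - \frac{38862}{44766} = \left(- \frac{1}{10}\right) \frac{1}{44150} - \frac{2159}{2487} = - \frac{1}{441500} - \frac{2159}{2487} = - \frac{953200987}{1098010500}$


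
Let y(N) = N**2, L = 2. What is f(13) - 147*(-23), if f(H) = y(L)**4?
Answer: 3637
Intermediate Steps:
f(H) = 256 (f(H) = (2**2)**4 = 4**4 = 256)
f(13) - 147*(-23) = 256 - 147*(-23) = 256 + 3381 = 3637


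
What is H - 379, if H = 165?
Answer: -214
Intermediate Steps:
H - 379 = 165 - 379 = -214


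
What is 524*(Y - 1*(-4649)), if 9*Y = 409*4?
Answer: 22781948/9 ≈ 2.5313e+6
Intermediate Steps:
Y = 1636/9 (Y = (409*4)/9 = (1/9)*1636 = 1636/9 ≈ 181.78)
524*(Y - 1*(-4649)) = 524*(1636/9 - 1*(-4649)) = 524*(1636/9 + 4649) = 524*(43477/9) = 22781948/9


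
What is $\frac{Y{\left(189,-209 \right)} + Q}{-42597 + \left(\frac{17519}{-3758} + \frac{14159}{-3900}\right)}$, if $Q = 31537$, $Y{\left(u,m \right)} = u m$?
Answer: $\frac{58360988400}{312215842511} \approx 0.18693$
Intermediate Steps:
$Y{\left(u,m \right)} = m u$
$\frac{Y{\left(189,-209 \right)} + Q}{-42597 + \left(\frac{17519}{-3758} + \frac{14159}{-3900}\right)} = \frac{\left(-209\right) 189 + 31537}{-42597 + \left(\frac{17519}{-3758} + \frac{14159}{-3900}\right)} = \frac{-39501 + 31537}{-42597 + \left(17519 \left(- \frac{1}{3758}\right) + 14159 \left(- \frac{1}{3900}\right)\right)} = - \frac{7964}{-42597 - \frac{60766811}{7328100}} = - \frac{7964}{- \frac{312215842511}{7328100}} = \left(-7964\right) \left(- \frac{7328100}{312215842511}\right) = \frac{58360988400}{312215842511}$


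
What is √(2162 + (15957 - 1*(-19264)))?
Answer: √37383 ≈ 193.35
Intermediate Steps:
√(2162 + (15957 - 1*(-19264))) = √(2162 + (15957 + 19264)) = √(2162 + 35221) = √37383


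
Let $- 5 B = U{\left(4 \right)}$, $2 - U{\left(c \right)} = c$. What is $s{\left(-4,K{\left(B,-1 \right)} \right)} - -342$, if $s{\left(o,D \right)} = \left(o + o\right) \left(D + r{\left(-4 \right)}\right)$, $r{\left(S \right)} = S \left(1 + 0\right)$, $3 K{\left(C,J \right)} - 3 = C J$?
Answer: $\frac{5506}{15} \approx 367.07$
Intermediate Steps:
$U{\left(c \right)} = 2 - c$
$B = \frac{2}{5}$ ($B = - \frac{2 - 4}{5} = \left(- \frac{1}{5}\right) \left(-2\right) = \frac{2}{5} \approx 0.4$)
$K{\left(C,J \right)} = 1 + \frac{C J}{3}$
$r{\left(S \right)} = S$ ($r{\left(S \right)} = S 1 = S$)
$s{\left(o,D \right)} = 2 o \left(-4 + D\right)$ ($s{\left(o,D \right)} = \left(o + o\right) \left(D - 4\right) = 2 o \left(-4 + D\right)$)
$s{\left(-4,K{\left(B,-1 \right)} \right)} - -342 = 2 \left(-4\right) \left(-4 + \left(1 + \frac{1}{3} \cdot \frac{2}{5} \left(-1\right)\right)\right) - -342 = 2 \left(-4\right) \left(-4 + \left(1 - \frac{2}{15}\right)\right) + 342 = 2 \left(-4\right) \left(-4 + \frac{13}{15}\right) + 342 = 2 \left(-4\right) \left(- \frac{47}{15}\right) + 342 = \frac{376}{15} + 342 = \frac{5506}{15}$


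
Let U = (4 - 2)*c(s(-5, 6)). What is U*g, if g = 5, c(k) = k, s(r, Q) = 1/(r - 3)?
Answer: -5/4 ≈ -1.2500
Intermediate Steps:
s(r, Q) = 1/(-3 + r)
U = -1/4 (U = (4 - 2)/(-3 - 5) = 2/(-8) = 2*(-1/8) = -1/4 ≈ -0.25000)
U*g = -1/4*5 = -5/4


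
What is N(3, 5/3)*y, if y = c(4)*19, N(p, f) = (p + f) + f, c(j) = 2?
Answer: 722/3 ≈ 240.67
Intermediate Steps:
N(p, f) = p + 2*f (N(p, f) = (f + p) + f = p + 2*f)
y = 38 (y = 2*19 = 38)
N(3, 5/3)*y = (3 + 2*(5/3))*38 = (3 + 10/3)*38 = (19/3)*38 = 722/3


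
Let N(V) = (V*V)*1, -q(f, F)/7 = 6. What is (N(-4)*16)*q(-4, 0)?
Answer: -10752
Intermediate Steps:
q(f, F) = -42 (q(f, F) = -7*6 = -42)
N(V) = V² (N(V) = V²*1 = V²)
(N(-4)*16)*q(-4, 0) = ((-4)²*16)*(-42) = (16*16)*(-42) = 256*(-42) = -10752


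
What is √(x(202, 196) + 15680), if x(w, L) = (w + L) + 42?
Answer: 2*√4030 ≈ 126.96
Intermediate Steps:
x(w, L) = 42 + L + w (x(w, L) = (L + w) + 42 = 42 + L + w)
√(x(202, 196) + 15680) = √((42 + 196 + 202) + 15680) = √(440 + 15680) = √16120 = 2*√4030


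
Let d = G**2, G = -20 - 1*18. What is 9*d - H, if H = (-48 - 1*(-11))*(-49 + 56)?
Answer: 13255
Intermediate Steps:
G = -38 (G = -20 - 18 = -38)
d = 1444 (d = (-38)**2 = 1444)
H = -259 (H = (-48 + 11)*7 = -37*7 = -259)
9*d - H = 9*1444 - 1*(-259) = 12996 + 259 = 13255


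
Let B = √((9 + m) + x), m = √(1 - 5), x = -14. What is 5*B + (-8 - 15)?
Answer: -23 + 5*√(-5 + 2*I) ≈ -20.806 + 11.394*I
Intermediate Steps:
m = 2*I (m = √(-4) = 2*I ≈ 2.0*I)
B = √(-5 + 2*I) (B = √((9 + 2*I) - 14) = √(-5 + 2*I) ≈ 0.43884 + 2.2787*I)
5*B + (-8 - 15) = 5*√(-5 + 2*I) + (-8 - 15) = 5*√(-5 + 2*I) - 23 = -23 + 5*√(-5 + 2*I)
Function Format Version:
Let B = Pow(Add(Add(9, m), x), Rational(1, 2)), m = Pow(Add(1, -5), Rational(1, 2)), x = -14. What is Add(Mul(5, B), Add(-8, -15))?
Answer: Add(-23, Mul(5, Pow(Add(-5, Mul(2, I)), Rational(1, 2)))) ≈ Add(-20.806, Mul(11.394, I))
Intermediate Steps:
m = Mul(2, I) (m = Pow(-4, Rational(1, 2)) = Mul(2, I) ≈ Mul(2.0000, I))
B = Pow(Add(-5, Mul(2, I)), Rational(1, 2)) (B = Pow(Add(Add(9, Mul(2, I)), -14), Rational(1, 2)) = Pow(Add(-5, Mul(2, I)), Rational(1, 2)) ≈ Add(0.43884, Mul(2.2787, I)))
Add(Mul(5, B), Add(-8, -15)) = Add(Mul(5, Pow(Add(-5, Mul(2, I)), Rational(1, 2))), Add(-8, -15)) = Add(Mul(5, Pow(Add(-5, Mul(2, I)), Rational(1, 2))), -23) = Add(-23, Mul(5, Pow(Add(-5, Mul(2, I)), Rational(1, 2))))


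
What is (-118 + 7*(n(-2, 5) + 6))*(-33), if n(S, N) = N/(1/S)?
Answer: 4818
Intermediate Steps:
n(S, N) = N*S
(-118 + 7*(n(-2, 5) + 6))*(-33) = (-118 + 7*(5*(-2) + 6))*(-33) = (-118 + 7*(-10 + 6))*(-33) = (-118 + 7*(-4))*(-33) = (-118 - 28)*(-33) = -146*(-33) = 4818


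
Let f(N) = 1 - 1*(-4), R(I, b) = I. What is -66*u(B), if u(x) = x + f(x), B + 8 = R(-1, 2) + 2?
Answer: 132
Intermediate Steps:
f(N) = 5 (f(N) = 1 + 4 = 5)
B = -7 (B = -8 + (-1 + 2) = -8 + 1 = -7)
u(x) = 5 + x (u(x) = x + 5 = 5 + x)
-66*u(B) = -66*(5 - 7) = -66*(-2) = 132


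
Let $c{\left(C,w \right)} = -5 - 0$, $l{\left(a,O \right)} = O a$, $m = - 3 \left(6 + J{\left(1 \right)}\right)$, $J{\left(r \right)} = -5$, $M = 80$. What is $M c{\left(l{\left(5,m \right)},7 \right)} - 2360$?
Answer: $-2760$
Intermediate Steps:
$m = -3$ ($m = - 3 \left(6 - 5\right) = \left(-3\right) 1 = -3$)
$c{\left(C,w \right)} = -5$ ($c{\left(C,w \right)} = -5 + 0 = -5$)
$M c{\left(l{\left(5,m \right)},7 \right)} - 2360 = 80 \left(-5\right) - 2360 = -400 - 2360 = -2760$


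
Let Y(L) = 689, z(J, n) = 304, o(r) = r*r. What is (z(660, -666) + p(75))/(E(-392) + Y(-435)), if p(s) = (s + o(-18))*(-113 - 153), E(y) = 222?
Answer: -105830/911 ≈ -116.17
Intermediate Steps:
o(r) = r²
p(s) = -86184 - 266*s (p(s) = (s + (-18)²)*(-113 - 153) = (s + 324)*(-266) = (324 + s)*(-266) = -86184 - 266*s)
(z(660, -666) + p(75))/(E(-392) + Y(-435)) = (304 + (-86184 - 266*75))/(222 + 689) = (304 + (-86184 - 19950))/911 = (304 - 106134)*(1/911) = -105830*1/911 = -105830/911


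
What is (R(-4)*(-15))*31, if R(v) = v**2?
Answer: -7440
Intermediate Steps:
(R(-4)*(-15))*31 = ((-4)**2*(-15))*31 = (16*(-15))*31 = -240*31 = -7440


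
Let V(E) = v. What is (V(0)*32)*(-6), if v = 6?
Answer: -1152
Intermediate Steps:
V(E) = 6
(V(0)*32)*(-6) = (6*32)*(-6) = 192*(-6) = -1152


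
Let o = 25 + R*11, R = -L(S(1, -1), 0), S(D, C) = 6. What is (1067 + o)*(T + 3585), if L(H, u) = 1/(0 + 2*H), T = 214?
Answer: 49740307/12 ≈ 4.1450e+6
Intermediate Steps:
L(H, u) = 1/(2*H)
R = -1/12 (R = -1/(2*6) = -1*1/12 = -1/12 ≈ -0.083333)
o = 289/12 (o = 25 - 1/12*11 = 25 - 11/12 = 289/12 ≈ 24.083)
(1067 + o)*(T + 3585) = (1067 + 289/12)*(214 + 3585) = (13093/12)*3799 = 49740307/12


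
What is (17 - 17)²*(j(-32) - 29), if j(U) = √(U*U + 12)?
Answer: 0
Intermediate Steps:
j(U) = √(12 + U²) (j(U) = √(U² + 12) = √(12 + U²))
(17 - 17)²*(j(-32) - 29) = (17 - 17)²*(√(12 + (-32)²) - 29) = 0²*(√(12 + 1024) - 29) = 0*(√1036 - 29) = 0*(2*√259 - 29) = 0*(-29 + 2*√259) = 0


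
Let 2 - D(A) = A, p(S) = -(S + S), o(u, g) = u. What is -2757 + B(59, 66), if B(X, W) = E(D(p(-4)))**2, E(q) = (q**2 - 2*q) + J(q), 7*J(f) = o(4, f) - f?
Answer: -15377/49 ≈ -313.82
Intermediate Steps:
p(S) = -2*S
J(f) = 4/7 - f/7 (J(f) = (4 - f)/7 = 4/7 - f/7)
D(A) = 2 - A
E(q) = 4/7 + q**2 - 15*q/7 (E(q) = (q**2 - 2*q) + (4/7 - q/7) = 4/7 + q**2 - 15*q/7)
B(X, W) = 119716/49 (B(X, W) = (4/7 + (2 - (-2)*(-4))**2 - 15*(2 - (-2)*(-4))/7)**2 = (4/7 + (2 - 1*8)**2 - 15*(2 - 1*8)/7)**2 = (4/7 + (2 - 8)**2 - 15*(2 - 8)/7)**2 = (4/7 + (-6)**2 - 15/7*(-6))**2 = (4/7 + 36 + 90/7)**2 = (346/7)**2 = 119716/49)
-2757 + B(59, 66) = -2757 + 119716/49 = -15377/49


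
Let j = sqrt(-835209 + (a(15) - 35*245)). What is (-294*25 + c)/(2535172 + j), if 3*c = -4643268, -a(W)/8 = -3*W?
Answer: -492807648529/803387239126 + 777553*I*sqrt(52714)/803387239126 ≈ -0.61341 + 0.00022221*I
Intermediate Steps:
a(W) = 24*W (a(W) = -(-24)*W = 24*W)
c = -1547756 (c = (1/3)*(-4643268) = -1547756)
j = 4*I*sqrt(52714) (j = sqrt(-835209 + (24*15 - 35*245)) = sqrt(-835209 + (360 - 8575)) = sqrt(-835209 - 8215) = sqrt(-843424) = 4*I*sqrt(52714) ≈ 918.38*I)
(-294*25 + c)/(2535172 + j) = (-294*25 - 1547756)/(2535172 + 4*I*sqrt(52714)) = (-7350 - 1547756)/(2535172 + 4*I*sqrt(52714)) = -1555106/(2535172 + 4*I*sqrt(52714))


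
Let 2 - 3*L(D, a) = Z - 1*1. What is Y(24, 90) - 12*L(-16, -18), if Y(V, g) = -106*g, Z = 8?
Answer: -9520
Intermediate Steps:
L(D, a) = -5/3 (L(D, a) = 2/3 - (8 - 1*1)/3 = 2/3 - (8 - 1)/3 = 2/3 - 1/3*7 = 2/3 - 7/3 = -5/3)
Y(24, 90) - 12*L(-16, -18) = -106*90 - 12*(-5/3) = -9540 + 20 = -9520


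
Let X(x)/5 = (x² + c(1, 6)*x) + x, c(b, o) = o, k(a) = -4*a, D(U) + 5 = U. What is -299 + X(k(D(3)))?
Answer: 301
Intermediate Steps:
D(U) = -5 + U
X(x) = 5*x² + 35*x (X(x) = 5*((x² + 6*x) + x) = 5*(x² + 7*x) = 5*x² + 35*x)
-299 + X(k(D(3))) = -299 + 5*(-4*(-5 + 3))*(7 - 4*(-5 + 3)) = -299 + 5*(-4*(-2))*(7 - 4*(-2)) = -299 + 5*8*(7 + 8) = -299 + 5*8*15 = -299 + 600 = 301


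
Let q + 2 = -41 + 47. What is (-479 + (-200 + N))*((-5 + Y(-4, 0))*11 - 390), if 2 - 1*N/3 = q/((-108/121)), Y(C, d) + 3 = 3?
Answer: 2641520/9 ≈ 2.9350e+5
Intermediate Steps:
Y(C, d) = 0 (Y(C, d) = -3 + 3 = 0)
q = 4 (q = -2 + (-41 + 47) = -2 + 6 = 4)
N = 175/9 (N = 6 - 12/((-108/121)) = 6 - 12/((-108*1/121)) = 6 - 12/(-108/121) = 6 - 12*(-121)/108 = 6 - 3*(-121/27) = 6 + 121/9 = 175/9 ≈ 19.444)
(-479 + (-200 + N))*((-5 + Y(-4, 0))*11 - 390) = (-479 + (-200 + 175/9))*((-5 + 0)*11 - 390) = (-479 - 1625/9)*(-5*11 - 390) = -5936*(-55 - 390)/9 = -5936/9*(-445) = 2641520/9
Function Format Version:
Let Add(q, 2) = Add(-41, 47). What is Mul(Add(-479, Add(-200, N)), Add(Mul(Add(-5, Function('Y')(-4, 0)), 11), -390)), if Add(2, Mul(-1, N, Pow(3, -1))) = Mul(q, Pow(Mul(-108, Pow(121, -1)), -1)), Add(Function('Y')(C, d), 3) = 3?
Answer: Rational(2641520, 9) ≈ 2.9350e+5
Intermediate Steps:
Function('Y')(C, d) = 0 (Function('Y')(C, d) = Add(-3, 3) = 0)
q = 4 (q = Add(-2, Add(-41, 47)) = Add(-2, 6) = 4)
N = Rational(175, 9) (N = Add(6, Mul(-3, Mul(4, Pow(Mul(-108, Pow(121, -1)), -1)))) = Add(6, Mul(-3, Mul(4, Pow(Mul(-108, Rational(1, 121)), -1)))) = Add(6, Mul(-3, Mul(4, Pow(Rational(-108, 121), -1)))) = Add(6, Mul(-3, Mul(4, Rational(-121, 108)))) = Add(6, Mul(-3, Rational(-121, 27))) = Add(6, Rational(121, 9)) = Rational(175, 9) ≈ 19.444)
Mul(Add(-479, Add(-200, N)), Add(Mul(Add(-5, Function('Y')(-4, 0)), 11), -390)) = Mul(Add(-479, Add(-200, Rational(175, 9))), Add(Mul(Add(-5, 0), 11), -390)) = Mul(Add(-479, Rational(-1625, 9)), Add(Mul(-5, 11), -390)) = Mul(Rational(-5936, 9), Add(-55, -390)) = Mul(Rational(-5936, 9), -445) = Rational(2641520, 9)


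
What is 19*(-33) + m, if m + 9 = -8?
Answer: -644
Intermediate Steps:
m = -17 (m = -9 - 8 = -17)
19*(-33) + m = 19*(-33) - 17 = -627 - 17 = -644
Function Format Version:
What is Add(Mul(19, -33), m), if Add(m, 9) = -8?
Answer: -644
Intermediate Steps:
m = -17 (m = Add(-9, -8) = -17)
Add(Mul(19, -33), m) = Add(Mul(19, -33), -17) = Add(-627, -17) = -644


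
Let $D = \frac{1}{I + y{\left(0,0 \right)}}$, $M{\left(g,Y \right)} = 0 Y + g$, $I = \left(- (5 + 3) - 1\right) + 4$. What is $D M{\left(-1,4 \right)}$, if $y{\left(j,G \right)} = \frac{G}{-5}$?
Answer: $\frac{1}{5} \approx 0.2$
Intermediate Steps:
$y{\left(j,G \right)} = - \frac{G}{5}$ ($y{\left(j,G \right)} = G \left(- \frac{1}{5}\right) = - \frac{G}{5}$)
$I = -5$ ($I = \left(\left(-1\right) 8 - 1\right) + 4 = \left(-8 - 1\right) + 4 = -9 + 4 = -5$)
$M{\left(g,Y \right)} = g$ ($M{\left(g,Y \right)} = 0 + g = g$)
$D = - \frac{1}{5}$ ($D = \frac{1}{-5 - 0} = \frac{1}{-5 + 0} = \frac{1}{-5} = - \frac{1}{5} \approx -0.2$)
$D M{\left(-1,4 \right)} = \left(- \frac{1}{5}\right) \left(-1\right) = \frac{1}{5}$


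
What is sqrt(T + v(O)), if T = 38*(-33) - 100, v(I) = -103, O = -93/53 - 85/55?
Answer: I*sqrt(1457) ≈ 38.171*I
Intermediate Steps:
O = -1924/583 (O = -93*1/53 - 85*1/55 = -93/53 - 17/11 = -1924/583 ≈ -3.3002)
T = -1354 (T = -1254 - 100 = -1354)
sqrt(T + v(O)) = sqrt(-1354 - 103) = sqrt(-1457) = I*sqrt(1457)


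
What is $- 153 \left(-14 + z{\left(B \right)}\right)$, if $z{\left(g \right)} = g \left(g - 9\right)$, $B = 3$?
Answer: $4896$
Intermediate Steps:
$z{\left(g \right)} = g \left(-9 + g\right)$
$- 153 \left(-14 + z{\left(B \right)}\right) = - 153 \left(-14 + 3 \left(-9 + 3\right)\right) = - 153 \left(-14 + 3 \left(-6\right)\right) = - 153 \left(-14 - 18\right) = \left(-153\right) \left(-32\right) = 4896$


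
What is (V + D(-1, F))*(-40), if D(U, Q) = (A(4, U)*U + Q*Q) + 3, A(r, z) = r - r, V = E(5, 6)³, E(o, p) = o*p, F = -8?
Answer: -1082680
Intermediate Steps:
V = 27000 (V = (5*6)³ = 30³ = 27000)
A(r, z) = 0
D(U, Q) = 3 + Q² (D(U, Q) = (0*U + Q*Q) + 3 = (0 + Q²) + 3 = Q² + 3 = 3 + Q²)
(V + D(-1, F))*(-40) = (27000 + (3 + (-8)²))*(-40) = (27000 + (3 + 64))*(-40) = (27000 + 67)*(-40) = 27067*(-40) = -1082680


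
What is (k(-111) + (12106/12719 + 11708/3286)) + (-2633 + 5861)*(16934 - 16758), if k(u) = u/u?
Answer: 11872466157077/20897317 ≈ 5.6813e+5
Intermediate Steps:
k(u) = 1
(k(-111) + (12106/12719 + 11708/3286)) + (-2633 + 5861)*(16934 - 16758) = (1 + (12106/12719 + 11708/3286)) + (-2633 + 5861)*(16934 - 16758) = (1 + (12106*(1/12719) + 11708*(1/3286))) + 3228*176 = (1 + (12106/12719 + 5854/1643)) + 568128 = (1 + 94347184/20897317) + 568128 = 115244501/20897317 + 568128 = 11872466157077/20897317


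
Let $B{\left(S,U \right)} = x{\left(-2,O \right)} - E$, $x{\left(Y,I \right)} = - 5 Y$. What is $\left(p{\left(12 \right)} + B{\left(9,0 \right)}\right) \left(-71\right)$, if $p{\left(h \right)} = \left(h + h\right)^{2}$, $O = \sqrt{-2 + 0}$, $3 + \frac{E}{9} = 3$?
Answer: $-41606$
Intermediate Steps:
$E = 0$ ($E = -27 + 9 \cdot 3 = -27 + 27 = 0$)
$O = i \sqrt{2}$ ($O = \sqrt{-2} = i \sqrt{2} \approx 1.4142 i$)
$B{\left(S,U \right)} = 10$ ($B{\left(S,U \right)} = \left(-5\right) \left(-2\right) - 0 = 10 + 0 = 10$)
$p{\left(h \right)} = 4 h^{2}$ ($p{\left(h \right)} = \left(2 h\right)^{2} = 4 h^{2}$)
$\left(p{\left(12 \right)} + B{\left(9,0 \right)}\right) \left(-71\right) = \left(4 \cdot 12^{2} + 10\right) \left(-71\right) = \left(4 \cdot 144 + 10\right) \left(-71\right) = \left(576 + 10\right) \left(-71\right) = 586 \left(-71\right) = -41606$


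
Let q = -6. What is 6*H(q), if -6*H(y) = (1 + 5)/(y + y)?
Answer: ½ ≈ 0.50000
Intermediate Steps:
H(y) = -1/(2*y) (H(y) = -(1 + 5)/(6*(y + y)) = -1/(2*y))
6*H(q) = 6*(-½/(-6)) = 6*(-½*(-⅙)) = 6*(1/12) = ½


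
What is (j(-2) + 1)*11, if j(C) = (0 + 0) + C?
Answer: -11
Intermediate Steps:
j(C) = C (j(C) = 0 + C = C)
(j(-2) + 1)*11 = (-2 + 1)*11 = -1*11 = -11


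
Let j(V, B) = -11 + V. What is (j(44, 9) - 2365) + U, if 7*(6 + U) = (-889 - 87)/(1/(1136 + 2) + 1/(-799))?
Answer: 881891638/2373 ≈ 3.7164e+5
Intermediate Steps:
U = 887425474/2373 (U = -6 + ((-889 - 87)/(1/(1136 + 2) + 1/(-799)))/7 = -6 + (-976/(1/1138 - 1/799))/7 = -6 + (-976/(-339/909262))/7 = -6 + (-976*(-909262/339))/7 = -6 + (⅐)*(887439712/339) = -6 + 887439712/2373 = 887425474/2373 ≈ 3.7397e+5)
(j(44, 9) - 2365) + U = ((-11 + 44) - 2365) + 887425474/2373 = (33 - 2365) + 887425474/2373 = -2332 + 887425474/2373 = 881891638/2373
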